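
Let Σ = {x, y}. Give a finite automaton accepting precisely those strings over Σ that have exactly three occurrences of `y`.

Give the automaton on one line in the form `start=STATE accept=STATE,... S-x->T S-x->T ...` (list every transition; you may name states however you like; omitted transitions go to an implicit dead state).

start=s0 accept=s3 s0-x->s0 s0-y->s1 s1-x->s1 s1-y->s2 s2-x->s2 s2-y->s3 s3-x->s3 s3-y->s4 s4-x->s4 s4-y->s4

Only the number of `y`s matters, and only up to 4. Make a chain s0 → s1 → s2 → s3 → s4 advanced by each `y` (with s4 absorbing); every other symbol self-loops. The accepting set is {s3}.
        x   y  
>  s0   s0  s1 
   s1   s1  s2 
   s2   s2  s3 
 * s3   s3  s4 
   s4   s4  s4 
(> = start, * = accepting)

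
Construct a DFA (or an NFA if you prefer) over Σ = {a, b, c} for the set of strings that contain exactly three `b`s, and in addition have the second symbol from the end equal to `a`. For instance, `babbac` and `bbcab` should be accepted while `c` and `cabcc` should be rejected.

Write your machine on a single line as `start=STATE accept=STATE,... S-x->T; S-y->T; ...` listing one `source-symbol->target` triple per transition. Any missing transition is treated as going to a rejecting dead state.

Build one automaton per condition and run them in lockstep. The first has 5 states tracking the count of `b`s, saturating at 4; the second has 13 states tracking the last 2 symbols read. A product state is a pair (one from each), accepting exactly when both do. Minimizing collapses redundant product states.
        a   b   c  
>  s0   s0  s1  s0 
   s1   s1  s2  s1 
   s2   s3  s4  s2 
   s3   s3  s5  s2 
   s4   s6  s7  s4 
 * s5   s6  s7  s4 
   s6   s8  s7  s5 
   s7   s7  s7  s7 
 * s8   s8  s7  s5 
(> = start, * = accepting)

start=s0; accept=s5,s8; s0-a->s0; s0-b->s1; s0-c->s0; s1-a->s1; s1-b->s2; s1-c->s1; s2-a->s3; s2-b->s4; s2-c->s2; s3-a->s3; s3-b->s5; s3-c->s2; s4-a->s6; s4-b->s7; s4-c->s4; s5-a->s6; s5-b->s7; s5-c->s4; s6-a->s8; s6-b->s7; s6-c->s5; s7-a->s7; s7-b->s7; s7-c->s7; s8-a->s8; s8-b->s7; s8-c->s5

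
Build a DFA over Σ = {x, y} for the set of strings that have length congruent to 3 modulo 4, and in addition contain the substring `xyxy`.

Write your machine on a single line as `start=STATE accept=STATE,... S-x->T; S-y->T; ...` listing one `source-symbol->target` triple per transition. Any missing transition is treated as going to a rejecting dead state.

start=A; accept=T; A-x->B; A-y->C; B-x->D; B-y->E; C-x->D; C-y->F; D-x->G; D-y->H; E-x->I; E-y->J; F-x->G; F-y->J; G-x->K; G-y->L; H-x->M; H-y->A; I-x->K; I-y->N; J-x->K; J-y->A; K-x->B; K-y->O; L-x->P; L-y->C; M-x->B; M-y->Q; N-x->Q; N-y->Q; O-x->R; O-y->F; P-x->D; P-y->S; Q-x->S; Q-y->S; R-x->G; R-y->T; S-x->T; S-y->T; T-x->N; T-y->N

Handle the two conditions separately and then intersect. The first has 4 states tracking the input length modulo 4; the second has 5 states tracking whether and how much of `xyxy` has been seen. A product state is a pair (one from each), accepting exactly when both do.
       x  y 
>  A   B  C 
   B   D  E 
   C   D  F 
   D   G  H 
   E   I  J 
   F   G  J 
   G   K  L 
   H   M  A 
   I   K  N 
   J   K  A 
   K   B  O 
   L   P  C 
   M   B  Q 
   N   Q  Q 
   O   R  F 
   P   D  S 
   Q   S  S 
   R   G  T 
   S   T  T 
 * T   N  N 
(> = start, * = accepting)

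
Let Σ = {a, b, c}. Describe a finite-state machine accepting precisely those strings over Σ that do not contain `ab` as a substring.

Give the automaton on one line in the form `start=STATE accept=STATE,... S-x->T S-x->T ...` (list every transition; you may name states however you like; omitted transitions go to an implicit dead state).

start=s0 accept=s0,s1 s0-a->s1 s0-b->s0 s0-c->s0 s1-a->s1 s1-b->s2 s1-c->s0 s2-a->s2 s2-b->s2 s2-c->s2

Track partial matches of the forbidden pattern `ab`. State s2 is a dead state reached once `ab` has occurred; every other state accepts. s0 means no part of `ab` is currently matched.
A 3-state machine:
        a   b   c  
>* s0   s1  s0  s0 
 * s1   s1  s2  s0 
   s2   s2  s2  s2 
(> = start, * = accepting)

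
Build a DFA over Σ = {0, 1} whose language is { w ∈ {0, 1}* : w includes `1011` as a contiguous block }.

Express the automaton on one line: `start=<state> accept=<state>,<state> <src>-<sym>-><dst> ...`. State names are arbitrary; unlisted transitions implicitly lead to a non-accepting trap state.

start=S0 accept=S4 S0-0->S0 S0-1->S1 S1-0->S2 S1-1->S1 S2-0->S0 S2-1->S3 S3-0->S2 S3-1->S4 S4-0->S4 S4-1->S4

States S0..S3 record the length of the longest prefix of `1011` that matches the current input suffix. Reaching S4 means `1011` has been seen, and we stay there forever. Accept from S4.
A 5-state machine:
        0   1  
>  S0   S0  S1 
   S1   S2  S1 
   S2   S0  S3 
   S3   S2  S4 
 * S4   S4  S4 
(> = start, * = accepting)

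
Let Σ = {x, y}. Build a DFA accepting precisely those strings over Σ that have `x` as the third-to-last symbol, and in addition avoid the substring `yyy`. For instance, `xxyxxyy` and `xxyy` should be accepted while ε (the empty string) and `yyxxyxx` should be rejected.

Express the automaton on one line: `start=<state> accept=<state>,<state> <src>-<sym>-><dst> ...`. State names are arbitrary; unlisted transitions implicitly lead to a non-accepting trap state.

start=S0 accept=S6,S7,S8,S9 S0-x->S1 S0-y->S2 S1-x->S3 S1-y->S4 S2-x->S1 S2-y->S5 S3-x->S6 S3-y->S7 S4-x->S8 S4-y->S9 S5-x->S1 S5-y->S10 S6-x->S6 S6-y->S7 S7-x->S8 S7-y->S9 S8-x->S3 S8-y->S4 S9-x->S1 S9-y->S10 S10-x->S10 S10-y->S10

Build one automaton per condition and run them in lockstep. The first has 15 states tracking the last 3 symbols read; the second has 4 states tracking partial matches of the forbidden pattern `yyy`. A product state is a pair (one from each), accepting exactly when both do. Equivalent product states are then merged.
An 11-state machine:
          x    y  
>  S0     S1   S2 
   S1     S3   S4 
   S2     S1   S5 
   S3     S6   S7 
   S4     S8   S9 
   S5     S1  S10 
 * S6     S6   S7 
 * S7     S8   S9 
 * S8     S3   S4 
 * S9     S1  S10 
   S10   S10  S10 
(> = start, * = accepting)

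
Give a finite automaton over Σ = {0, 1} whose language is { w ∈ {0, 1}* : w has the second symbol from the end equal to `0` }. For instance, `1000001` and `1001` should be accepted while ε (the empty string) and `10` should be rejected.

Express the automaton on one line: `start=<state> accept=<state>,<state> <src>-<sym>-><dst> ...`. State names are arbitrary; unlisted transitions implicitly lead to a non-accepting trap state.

start=q0 accept=q3,q4 q0-0->q1 q0-1->q2 q1-0->q3 q1-1->q4 q2-0->q5 q2-1->q6 q3-0->q3 q3-1->q4 q4-0->q5 q4-1->q6 q5-0->q3 q5-1->q4 q6-0->q5 q6-1->q6

Because acceptance depends on a position counted from the end, the machine has to buffer the most recent 2 symbols. Make each state the string of the last up-to-2 symbols read; on input `x` shift the window left and append `x`. Accept when the buffered window has length 2 and begins with `0`.
A 7-state machine:
        0   1  
>  q0   q1  q2 
   q1   q3  q4 
   q2   q5  q6 
 * q3   q3  q4 
 * q4   q5  q6 
   q5   q3  q4 
   q6   q5  q6 
(> = start, * = accepting)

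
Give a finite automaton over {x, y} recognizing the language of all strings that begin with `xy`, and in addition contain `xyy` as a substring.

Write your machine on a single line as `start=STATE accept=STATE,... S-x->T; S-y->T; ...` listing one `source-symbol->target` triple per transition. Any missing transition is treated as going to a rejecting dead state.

start=A; accept=F; A-x->B; A-y->C; B-x->C; B-y->D; C-x->C; C-y->C; D-x->E; D-y->F; E-x->E; E-y->D; F-x->F; F-y->F

Run two small machines in parallel and take their product. One (4 states) tracks whether the input so far still matches the prefix `xy`; the other (4 states) tracks whether and how much of `xyy` has been seen. Each combined state is a pair, one component from each; accept when both components accept. Equivalent product states are then merged.
6 states suffice.
       x  y 
>  A   B  C 
   B   C  D 
   C   C  C 
   D   E  F 
   E   E  D 
 * F   F  F 
(> = start, * = accepting)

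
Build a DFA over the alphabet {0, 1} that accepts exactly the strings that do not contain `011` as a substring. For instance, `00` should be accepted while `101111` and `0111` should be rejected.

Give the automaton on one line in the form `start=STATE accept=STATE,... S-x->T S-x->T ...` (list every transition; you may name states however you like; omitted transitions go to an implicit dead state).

start=A accept=A,B,C A-0->B A-1->A B-0->B B-1->C C-0->B C-1->D D-0->D D-1->D

This is the complement of 'contains `011`'. Use the same substring-matching states — A through D holding how much of `011` has just been matched — but flip the accepting set: everything except the trap D accepts.
A 4-state machine:
       0  1 
>* A   B  A 
 * B   B  C 
 * C   B  D 
   D   D  D 
(> = start, * = accepting)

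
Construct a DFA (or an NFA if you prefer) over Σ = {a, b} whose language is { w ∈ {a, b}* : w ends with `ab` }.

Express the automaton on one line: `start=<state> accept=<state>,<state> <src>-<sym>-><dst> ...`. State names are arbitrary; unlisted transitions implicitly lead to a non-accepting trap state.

start=q0 accept=q2 q0-a->q1 q0-b->q0 q1-a->q1 q1-b->q2 q2-a->q1 q2-b->q0

Remember how much of `ab` the current input suffix matches. State q0 means no match yet; q1 means the last symbol is `a`; q2 means the last 2 symbols are `ab`. Only q2 accepts. On a mismatch, fall back to the longest proper suffix that is still a prefix of `ab`.
        a   b  
>  q0   q1  q0 
   q1   q1  q2 
 * q2   q1  q0 
(> = start, * = accepting)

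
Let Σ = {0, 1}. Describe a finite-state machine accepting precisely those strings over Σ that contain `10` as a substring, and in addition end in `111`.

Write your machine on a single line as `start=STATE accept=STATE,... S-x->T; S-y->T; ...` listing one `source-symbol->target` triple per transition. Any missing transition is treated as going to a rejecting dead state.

Handle the two conditions separately and then intersect. One (3 states) tracks whether and how much of `10` has been seen; the other (4 states) tracks how much of the suffix `111` has currently been matched. Each combined state is a pair, one component from each; accept when both components accept. Minimizing collapses redundant product states.
6 states suffice.
        0   1  
>  s0   s0  s1 
   s1   s2  s1 
   s2   s2  s3 
   s3   s2  s4 
   s4   s2  s5 
 * s5   s2  s5 
(> = start, * = accepting)

start=s0; accept=s5; s0-0->s0; s0-1->s1; s1-0->s2; s1-1->s1; s2-0->s2; s2-1->s3; s3-0->s2; s3-1->s4; s4-0->s2; s4-1->s5; s5-0->s2; s5-1->s5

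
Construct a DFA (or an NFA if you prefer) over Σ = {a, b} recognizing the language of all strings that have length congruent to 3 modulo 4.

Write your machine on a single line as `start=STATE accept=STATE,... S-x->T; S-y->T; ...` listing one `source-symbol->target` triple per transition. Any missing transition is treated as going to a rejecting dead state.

start=q0; accept=q3; q0-a->q1; q0-b->q1; q1-a->q2; q1-b->q2; q2-a->q3; q2-b->q3; q3-a->q0; q3-b->q0

Only the length mod 4 matters, so use a 4-cycle: from any state, every input symbol moves to the next state, wrapping q3 back to q0. Mark q3 accepting.
With 4 states:
        a   b  
>  q0   q1  q1 
   q1   q2  q2 
   q2   q3  q3 
 * q3   q0  q0 
(> = start, * = accepting)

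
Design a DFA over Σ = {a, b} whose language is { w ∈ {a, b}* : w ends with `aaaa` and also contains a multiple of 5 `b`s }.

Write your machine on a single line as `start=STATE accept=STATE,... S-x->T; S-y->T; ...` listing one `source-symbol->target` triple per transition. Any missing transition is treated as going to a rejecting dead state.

Handle the two conditions separately and then intersect. One (5 states) tracks how much of the suffix `aaaa` has currently been matched; the other (5 states) tracks the count of `b`s modulo 5. Each combined state is a pair, one component from each; accept when both components accept. Minimizing collapses redundant product states.
9 states suffice.
        a   b  
>  S0   S1  S2 
   S1   S3  S2 
   S2   S2  S4 
   S3   S5  S2 
   S4   S4  S6 
   S5   S7  S2 
   S6   S6  S8 
 * S7   S7  S2 
   S8   S8  S0 
(> = start, * = accepting)

start=S0; accept=S7; S0-a->S1; S0-b->S2; S1-a->S3; S1-b->S2; S2-a->S2; S2-b->S4; S3-a->S5; S3-b->S2; S4-a->S4; S4-b->S6; S5-a->S7; S5-b->S2; S6-a->S6; S6-b->S8; S7-a->S7; S7-b->S2; S8-a->S8; S8-b->S0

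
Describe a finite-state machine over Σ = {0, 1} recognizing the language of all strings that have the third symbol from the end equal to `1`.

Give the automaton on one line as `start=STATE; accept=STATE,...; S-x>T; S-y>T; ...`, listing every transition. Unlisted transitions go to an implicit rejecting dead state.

start=s0; accept=s11,s12,s13,s14; s0-0>s1; s0-1>s2; s1-0>s3; s1-1>s4; s2-0>s5; s2-1>s6; s3-0>s7; s3-1>s8; s4-0>s9; s4-1>s10; s5-0>s11; s5-1>s12; s6-0>s13; s6-1>s14; s7-0>s7; s7-1>s8; s8-0>s9; s8-1>s10; s9-0>s11; s9-1>s12; s10-0>s13; s10-1>s14; s11-0>s7; s11-1>s8; s12-0>s9; s12-1>s10; s13-0>s11; s13-1>s12; s14-0>s13; s14-1>s14

Because acceptance depends on a position counted from the end, the machine has to buffer the most recent 3 symbols. Make each state the string of the last up-to-3 symbols read; on input `x` shift the window left and append `x`. Accept when the buffered window has length 3 and begins with `1`.
15 states suffice.
          0    1  
>  s0     s1   s2 
   s1     s3   s4 
   s2     s5   s6 
   s3     s7   s8 
   s4     s9  s10 
   s5    s11  s12 
   s6    s13  s14 
   s7     s7   s8 
   s8     s9  s10 
   s9    s11  s12 
   s10   s13  s14 
 * s11    s7   s8 
 * s12    s9  s10 
 * s13   s11  s12 
 * s14   s13  s14 
(> = start, * = accepting)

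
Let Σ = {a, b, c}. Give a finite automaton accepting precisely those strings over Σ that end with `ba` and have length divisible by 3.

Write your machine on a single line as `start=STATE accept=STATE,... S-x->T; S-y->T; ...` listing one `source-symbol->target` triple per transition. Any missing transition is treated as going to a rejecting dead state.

start=s0; accept=s4; s0-a->s1; s0-b->s1; s0-c->s1; s1-a->s2; s1-b->s3; s1-c->s2; s2-a->s0; s2-b->s0; s2-c->s0; s3-a->s4; s3-b->s0; s3-c->s0; s4-a->s1; s4-b->s1; s4-c->s1

Build one automaton per condition and run them in lockstep. The first has 3 states tracking how much of the suffix `ba` has currently been matched; the second has 3 states tracking the input length modulo 3. A product state is a pair (one from each), accepting exactly when both do. Minimizing collapses redundant product states.
A 5-state machine:
        a   b   c  
>  s0   s1  s1  s1 
   s1   s2  s3  s2 
   s2   s0  s0  s0 
   s3   s4  s0  s0 
 * s4   s1  s1  s1 
(> = start, * = accepting)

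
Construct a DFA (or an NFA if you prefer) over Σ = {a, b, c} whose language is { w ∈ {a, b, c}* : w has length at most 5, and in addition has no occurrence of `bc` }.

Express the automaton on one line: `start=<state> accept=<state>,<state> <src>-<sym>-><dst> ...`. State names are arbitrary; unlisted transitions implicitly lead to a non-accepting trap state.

start=S0 accept=S0,S1,S2,S3,S4,S6,S7,S9,S10,S12,S13 S0-a->S1 S0-b->S2 S0-c->S1 S1-a->S3 S1-b->S4 S1-c->S3 S2-a->S3 S2-b->S4 S2-c->S5 S3-a->S6 S3-b->S7 S3-c->S6 S4-a->S6 S4-b->S7 S4-c->S8 S5-a->S8 S5-b->S8 S5-c->S8 S6-a->S9 S6-b->S10 S6-c->S9 S7-a->S9 S7-b->S10 S7-c->S11 S8-a->S11 S8-b->S11 S8-c->S11 S9-a->S12 S9-b->S13 S9-c->S12 S10-a->S12 S10-b->S13 S10-c->S14 S11-a->S14 S11-b->S14 S11-c->S14 S12-a->S15 S12-b->S16 S12-c->S15 S13-a->S15 S13-b->S16 S13-c->S17 S14-a->S17 S14-b->S17 S14-c->S17 S15-a->S15 S15-b->S16 S15-c->S15 S16-a->S15 S16-b->S16 S16-c->S17 S17-a->S17 S17-b->S17 S17-c->S17

Run two small machines in parallel and take their product. The first has 7 states tracking the input length, saturating at 6; the second has 3 states tracking partial matches of the forbidden pattern `bc`. A product state is a pair (one from each), accepting exactly when both do.
An 18-state machine:
          a    b    c  
>* S0     S1   S2   S1 
 * S1     S3   S4   S3 
 * S2     S3   S4   S5 
 * S3     S6   S7   S6 
 * S4     S6   S7   S8 
   S5     S8   S8   S8 
 * S6     S9  S10   S9 
 * S7     S9  S10  S11 
   S8    S11  S11  S11 
 * S9    S12  S13  S12 
 * S10   S12  S13  S14 
   S11   S14  S14  S14 
 * S12   S15  S16  S15 
 * S13   S15  S16  S17 
   S14   S17  S17  S17 
   S15   S15  S16  S15 
   S16   S15  S16  S17 
   S17   S17  S17  S17 
(> = start, * = accepting)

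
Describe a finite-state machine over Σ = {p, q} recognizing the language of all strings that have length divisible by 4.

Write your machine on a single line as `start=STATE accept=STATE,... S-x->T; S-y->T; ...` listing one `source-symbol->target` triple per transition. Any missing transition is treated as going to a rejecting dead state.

Count input length modulo 4: every symbol advances one step around the cycle A → B → C → D → A. Accept at A.
A 4-state machine:
       p  q 
>* A   B  B 
   B   C  C 
   C   D  D 
   D   A  A 
(> = start, * = accepting)

start=A; accept=A; A-p->B; A-q->B; B-p->C; B-q->C; C-p->D; C-q->D; D-p->A; D-q->A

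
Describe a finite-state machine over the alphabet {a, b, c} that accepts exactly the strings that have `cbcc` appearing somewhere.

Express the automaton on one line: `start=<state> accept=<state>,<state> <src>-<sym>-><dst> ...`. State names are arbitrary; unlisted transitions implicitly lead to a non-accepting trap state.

start=q0 accept=q4 q0-a->q0 q0-b->q0 q0-c->q1 q1-a->q0 q1-b->q2 q1-c->q1 q2-a->q0 q2-b->q0 q2-c->q3 q3-a->q0 q3-b->q2 q3-c->q4 q4-a->q4 q4-b->q4 q4-c->q4

Track how much of `cbcc` has been matched so far: state q0 is no progress, q4 is the absorbing accept state reached once `cbcc` has occurred. Intermediate states record partial matches; on a mismatch, fall back to the longest reusable overlap.
A 5-state machine:
        a   b   c  
>  q0   q0  q0  q1 
   q1   q0  q2  q1 
   q2   q0  q0  q3 
   q3   q0  q2  q4 
 * q4   q4  q4  q4 
(> = start, * = accepting)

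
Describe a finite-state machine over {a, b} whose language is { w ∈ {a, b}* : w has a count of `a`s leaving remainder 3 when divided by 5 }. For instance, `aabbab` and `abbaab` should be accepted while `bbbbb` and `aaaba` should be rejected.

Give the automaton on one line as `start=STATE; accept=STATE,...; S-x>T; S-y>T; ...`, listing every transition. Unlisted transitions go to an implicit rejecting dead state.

Keep the running count of `a`s modulo 5: each `a` advances along the cycle S0 → S1 → S2 → S3 → S4 → S0 while other symbols loop. Accept at S3.
        a   b  
>  S0   S1  S0 
   S1   S2  S1 
   S2   S3  S2 
 * S3   S4  S3 
   S4   S0  S4 
(> = start, * = accepting)

start=S0; accept=S3; S0-a>S1; S0-b>S0; S1-a>S2; S1-b>S1; S2-a>S3; S2-b>S2; S3-a>S4; S3-b>S3; S4-a>S0; S4-b>S4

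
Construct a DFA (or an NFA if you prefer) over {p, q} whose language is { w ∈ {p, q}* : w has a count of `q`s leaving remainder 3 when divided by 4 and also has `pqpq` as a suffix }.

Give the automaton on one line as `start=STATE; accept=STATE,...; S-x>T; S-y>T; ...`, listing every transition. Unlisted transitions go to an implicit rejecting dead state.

Run two small machines in parallel and take their product. The first has 4 states tracking the count of `q`s modulo 4; the second has 5 states tracking how much of the suffix `pqpq` has currently been matched. A product state is a pair (one from each), accepting exactly when both do. After merging equivalent states the machine shrinks.
With 8 states:
        p   q  
>  s0   s0  s1 
   s1   s2  s3 
   s2   s2  s4 
   s3   s3  s5 
   s4   s6  s5 
   s5   s5  s0 
   s6   s3  s7 
 * s7   s5  s0 
(> = start, * = accepting)

start=s0; accept=s7; s0-p>s0; s0-q>s1; s1-p>s2; s1-q>s3; s2-p>s2; s2-q>s4; s3-p>s3; s3-q>s5; s4-p>s6; s4-q>s5; s5-p>s5; s5-q>s0; s6-p>s3; s6-q>s7; s7-p>s5; s7-q>s0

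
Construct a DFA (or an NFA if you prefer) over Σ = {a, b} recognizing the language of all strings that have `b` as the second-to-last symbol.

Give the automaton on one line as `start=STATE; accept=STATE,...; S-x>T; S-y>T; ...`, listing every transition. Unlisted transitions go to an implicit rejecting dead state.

start=q0; accept=q5,q6; q0-a>q1; q0-b>q2; q1-a>q3; q1-b>q4; q2-a>q5; q2-b>q6; q3-a>q3; q3-b>q4; q4-a>q5; q4-b>q6; q5-a>q3; q5-b>q4; q6-a>q5; q6-b>q6

Because acceptance depends on a position counted from the end, the machine has to buffer the most recent 2 symbols. Make each state the string of the last up-to-2 symbols read; on input `x` shift the window left and append `x`. Accept when the buffered window has length 2 and begins with `b`.
With 7 states:
        a   b  
>  q0   q1  q2 
   q1   q3  q4 
   q2   q5  q6 
   q3   q3  q4 
   q4   q5  q6 
 * q5   q3  q4 
 * q6   q5  q6 
(> = start, * = accepting)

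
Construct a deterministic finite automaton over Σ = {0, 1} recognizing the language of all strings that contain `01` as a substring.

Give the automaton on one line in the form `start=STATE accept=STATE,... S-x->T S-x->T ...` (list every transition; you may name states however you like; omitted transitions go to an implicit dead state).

States s0..s1 record the length of the longest prefix of `01` that matches the current input suffix. Reaching s2 means `01` has been seen, and we stay there forever. Accept from s2.
3 states suffice.
        0   1  
>  s0   s1  s0 
   s1   s1  s2 
 * s2   s2  s2 
(> = start, * = accepting)

start=s0 accept=s2 s0-0->s1 s0-1->s0 s1-0->s1 s1-1->s2 s2-0->s2 s2-1->s2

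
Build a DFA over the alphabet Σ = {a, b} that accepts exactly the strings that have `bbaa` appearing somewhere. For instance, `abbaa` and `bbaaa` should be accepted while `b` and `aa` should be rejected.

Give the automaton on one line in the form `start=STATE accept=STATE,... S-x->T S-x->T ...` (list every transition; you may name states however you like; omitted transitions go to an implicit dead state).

start=q0 accept=q4 q0-a->q0 q0-b->q1 q1-a->q0 q1-b->q2 q2-a->q3 q2-b->q2 q3-a->q4 q3-b->q1 q4-a->q4 q4-b->q4

States q0..q3 record the length of the longest prefix of `bbaa` that matches the current input suffix. Reaching q4 means `bbaa` has been seen, and we stay there forever. Accept from q4.
A 5-state machine:
        a   b  
>  q0   q0  q1 
   q1   q0  q2 
   q2   q3  q2 
   q3   q4  q1 
 * q4   q4  q4 
(> = start, * = accepting)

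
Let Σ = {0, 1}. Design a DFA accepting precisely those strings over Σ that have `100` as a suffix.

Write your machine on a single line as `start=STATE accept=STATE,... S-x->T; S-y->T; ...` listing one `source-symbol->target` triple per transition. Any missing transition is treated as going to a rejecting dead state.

Remember how much of `100` the current input suffix matches. State S0 means no match yet; S1 means the last symbol is `1`; S2 means the last 2 symbols are `10`; S3 means the last 3 symbols are `100`. Only S3 accepts. On a mismatch, fall back to the longest proper suffix that is still a prefix of `100`.
With 4 states:
        0   1  
>  S0   S0  S1 
   S1   S2  S1 
   S2   S3  S1 
 * S3   S0  S1 
(> = start, * = accepting)

start=S0; accept=S3; S0-0->S0; S0-1->S1; S1-0->S2; S1-1->S1; S2-0->S3; S2-1->S1; S3-0->S0; S3-1->S1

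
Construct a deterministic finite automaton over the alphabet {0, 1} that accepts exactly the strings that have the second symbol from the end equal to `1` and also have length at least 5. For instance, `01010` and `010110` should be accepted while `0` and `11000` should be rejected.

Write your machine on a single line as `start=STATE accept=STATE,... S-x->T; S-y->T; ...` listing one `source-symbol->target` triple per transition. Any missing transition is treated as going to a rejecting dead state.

start=q0; accept=q5,q6; q0-0->q1; q0-1->q1; q1-0->q2; q1-1->q2; q2-0->q3; q2-1->q3; q3-0->q3; q3-1->q4; q4-0->q5; q4-1->q6; q5-0->q3; q5-1->q4; q6-0->q5; q6-1->q6

Handle the two conditions separately and then intersect. One (7 states) tracks the last 2 symbols read; the other (7 states) tracks the input length, saturating at 6. Each combined state is a pair, one component from each; accept when both components accept. Minimizing collapses redundant product states.
With 7 states:
        0   1  
>  q0   q1  q1 
   q1   q2  q2 
   q2   q3  q3 
   q3   q3  q4 
   q4   q5  q6 
 * q5   q3  q4 
 * q6   q5  q6 
(> = start, * = accepting)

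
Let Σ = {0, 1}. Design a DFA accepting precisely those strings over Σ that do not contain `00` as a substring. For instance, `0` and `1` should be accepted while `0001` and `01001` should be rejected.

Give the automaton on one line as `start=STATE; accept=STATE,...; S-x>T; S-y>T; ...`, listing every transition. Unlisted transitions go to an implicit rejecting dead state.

This is the complement of 'contains `00`'. Use the same substring-matching states — q0 through q2 holding how much of `00` has just been matched — but flip the accepting set: everything except the trap q2 accepts.
        0   1  
>* q0   q1  q0 
 * q1   q2  q0 
   q2   q2  q2 
(> = start, * = accepting)

start=q0; accept=q0,q1; q0-0>q1; q0-1>q0; q1-0>q2; q1-1>q0; q2-0>q2; q2-1>q2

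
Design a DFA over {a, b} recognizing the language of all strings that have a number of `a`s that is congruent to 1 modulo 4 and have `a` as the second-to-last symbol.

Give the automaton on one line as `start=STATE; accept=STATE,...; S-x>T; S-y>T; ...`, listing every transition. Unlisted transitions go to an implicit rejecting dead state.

Build one automaton per condition and run them in lockstep. One (4 states) tracks the count of `a`s modulo 4; the other (7 states) tracks the last 2 symbols read. Each combined state is a pair, one component from each; accept when both components accept. After merging equivalent states the machine shrinks.
An 8-state machine:
        a   b  
>  q0   q1  q0 
   q1   q2  q3 
   q2   q4  q2 
 * q3   q2  q5 
   q4   q6  q4 
   q5   q2  q5 
   q6   q7  q0 
 * q7   q2  q3 
(> = start, * = accepting)

start=q0; accept=q3,q7; q0-a>q1; q0-b>q0; q1-a>q2; q1-b>q3; q2-a>q4; q2-b>q2; q3-a>q2; q3-b>q5; q4-a>q6; q4-b>q4; q5-a>q2; q5-b>q5; q6-a>q7; q6-b>q0; q7-a>q2; q7-b>q3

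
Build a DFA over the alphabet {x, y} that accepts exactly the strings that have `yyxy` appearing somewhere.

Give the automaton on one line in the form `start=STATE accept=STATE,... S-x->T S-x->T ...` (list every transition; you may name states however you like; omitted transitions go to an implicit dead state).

start=q0 accept=q4 q0-x->q0 q0-y->q1 q1-x->q0 q1-y->q2 q2-x->q3 q2-y->q2 q3-x->q0 q3-y->q4 q4-x->q4 q4-y->q4

States q0..q3 record the length of the longest prefix of `yyxy` that matches the current input suffix. Reaching q4 means `yyxy` has been seen, and we stay there forever. Accept from q4.
A 5-state machine:
        x   y  
>  q0   q0  q1 
   q1   q0  q2 
   q2   q3  q2 
   q3   q0  q4 
 * q4   q4  q4 
(> = start, * = accepting)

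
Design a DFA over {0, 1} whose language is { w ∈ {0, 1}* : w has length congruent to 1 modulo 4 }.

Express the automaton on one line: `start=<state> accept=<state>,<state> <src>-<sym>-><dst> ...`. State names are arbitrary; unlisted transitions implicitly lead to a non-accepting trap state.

Count input length modulo 4: every symbol advances one step around the cycle q0 → q1 → q2 → q3 → q0. Accept at q1.
4 states suffice.
        0   1  
>  q0   q1  q1 
 * q1   q2  q2 
   q2   q3  q3 
   q3   q0  q0 
(> = start, * = accepting)

start=q0 accept=q1 q0-0->q1 q0-1->q1 q1-0->q2 q1-1->q2 q2-0->q3 q2-1->q3 q3-0->q0 q3-1->q0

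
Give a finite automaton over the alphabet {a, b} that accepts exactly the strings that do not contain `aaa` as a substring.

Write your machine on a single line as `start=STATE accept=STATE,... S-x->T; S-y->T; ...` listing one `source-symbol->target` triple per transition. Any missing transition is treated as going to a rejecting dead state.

Track partial matches of the forbidden pattern `aaa`. State s3 is a dead state reached once `aaa` has occurred; every other state accepts. s0 means no part of `aaa` is currently matched.
A 4-state machine:
        a   b  
>* s0   s1  s0 
 * s1   s2  s0 
 * s2   s3  s0 
   s3   s3  s3 
(> = start, * = accepting)

start=s0; accept=s0,s1,s2; s0-a->s1; s0-b->s0; s1-a->s2; s1-b->s0; s2-a->s3; s2-b->s0; s3-a->s3; s3-b->s3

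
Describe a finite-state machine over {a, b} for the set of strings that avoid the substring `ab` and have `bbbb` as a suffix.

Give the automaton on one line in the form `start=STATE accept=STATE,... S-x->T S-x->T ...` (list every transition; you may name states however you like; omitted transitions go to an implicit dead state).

start=s0 accept=s9 s0-a->s1 s0-b->s2 s1-a->s1 s1-b->s3 s2-a->s1 s2-b->s4 s3-a->s5 s3-b->s6 s4-a->s1 s4-b->s7 s5-a->s5 s5-b->s3 s6-a->s5 s6-b->s8 s7-a->s1 s7-b->s9 s8-a->s5 s8-b->s10 s9-a->s1 s9-b->s9 s10-a->s5 s10-b->s10

Handle the two conditions separately and then intersect. One (3 states) tracks partial matches of the forbidden pattern `ab`; the other (5 states) tracks how much of the suffix `bbbb` has currently been matched. Each combined state is a pair, one component from each; accept when both components accept.
11 states suffice.
          a    b  
>  s0     s1   s2 
   s1     s1   s3 
   s2     s1   s4 
   s3     s5   s6 
   s4     s1   s7 
   s5     s5   s3 
   s6     s5   s8 
   s7     s1   s9 
   s8     s5  s10 
 * s9     s1   s9 
   s10    s5  s10 
(> = start, * = accepting)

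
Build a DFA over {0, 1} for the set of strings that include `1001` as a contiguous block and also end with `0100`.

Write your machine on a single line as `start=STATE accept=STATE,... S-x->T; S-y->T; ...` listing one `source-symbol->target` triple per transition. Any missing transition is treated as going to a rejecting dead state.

Build one automaton per condition and run them in lockstep. The first has 5 states tracking whether and how much of `1001` has been seen; the second has 5 states tracking how much of the suffix `0100` has currently been matched. A product state is a pair (one from each), accepting exactly when both do.
          0    1  
>  S0     S1   S2 
   S1     S1   S3 
   S2     S4   S2 
   S3     S5   S2 
   S4     S6   S3 
   S5     S7   S3 
   S6     S1   S8 
   S7     S1   S8 
   S8     S9  S10 
   S9    S11   S8 
   S10   S12  S10 
 * S11   S12   S8 
   S12   S12   S8 
(> = start, * = accepting)

start=S0; accept=S11; S0-0->S1; S0-1->S2; S1-0->S1; S1-1->S3; S2-0->S4; S2-1->S2; S3-0->S5; S3-1->S2; S4-0->S6; S4-1->S3; S5-0->S7; S5-1->S3; S6-0->S1; S6-1->S8; S7-0->S1; S7-1->S8; S8-0->S9; S8-1->S10; S9-0->S11; S9-1->S8; S10-0->S12; S10-1->S10; S11-0->S12; S11-1->S8; S12-0->S12; S12-1->S8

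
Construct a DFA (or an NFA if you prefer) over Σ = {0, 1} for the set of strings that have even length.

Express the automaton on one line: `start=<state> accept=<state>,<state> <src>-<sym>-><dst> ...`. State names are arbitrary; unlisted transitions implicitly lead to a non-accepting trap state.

start=q0 accept=q0 q0-0->q1 q0-1->q1 q1-0->q0 q1-1->q0

Only the length mod 2 matters, so use a 2-cycle: from any state, every input symbol moves to the next state, wrapping q1 back to q0. Mark q0 accepting.
2 states suffice.
        0   1  
>* q0   q1  q1 
   q1   q0  q0 
(> = start, * = accepting)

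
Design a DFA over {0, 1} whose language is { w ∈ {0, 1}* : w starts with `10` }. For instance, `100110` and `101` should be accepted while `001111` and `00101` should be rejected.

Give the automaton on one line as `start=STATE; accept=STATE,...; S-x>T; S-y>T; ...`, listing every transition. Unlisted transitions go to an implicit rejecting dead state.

start=q0; accept=q2; q0-0>q3; q0-1>q1; q1-0>q2; q1-1>q3; q2-0>q2; q2-1>q2; q3-0>q3; q3-1>q3

Check the first 2 symbols one by one: q0 through q1 record how many have matched `10` so far; any wrong symbol goes to the dead state q3. After all 2 match we enter the accepting sink q2.
        0   1  
>  q0   q3  q1 
   q1   q2  q3 
 * q2   q2  q2 
   q3   q3  q3 
(> = start, * = accepting)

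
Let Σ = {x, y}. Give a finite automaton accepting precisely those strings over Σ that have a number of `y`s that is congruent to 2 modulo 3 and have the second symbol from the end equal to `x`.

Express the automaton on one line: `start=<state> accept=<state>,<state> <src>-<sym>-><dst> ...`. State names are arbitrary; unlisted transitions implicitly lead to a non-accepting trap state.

start=S0 accept=S4,S6 S0-x->S0 S0-y->S1 S1-x->S2 S1-y->S3 S2-x->S2 S2-y->S4 S3-x->S5 S3-y->S0 S4-x->S5 S4-y->S0 S5-x->S6 S5-y->S0 S6-x->S6 S6-y->S0

Build one automaton per condition and run them in lockstep. The first has 3 states tracking the count of `y`s modulo 3; the second has 7 states tracking the last 2 symbols read. A product state is a pair (one from each), accepting exactly when both do. Minimizing collapses redundant product states.
A 7-state machine:
        x   y  
>  S0   S0  S1 
   S1   S2  S3 
   S2   S2  S4 
   S3   S5  S0 
 * S4   S5  S0 
   S5   S6  S0 
 * S6   S6  S0 
(> = start, * = accepting)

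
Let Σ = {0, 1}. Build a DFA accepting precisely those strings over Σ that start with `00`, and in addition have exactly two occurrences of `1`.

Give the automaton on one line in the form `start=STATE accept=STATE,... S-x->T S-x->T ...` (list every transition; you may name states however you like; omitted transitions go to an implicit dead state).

Run two small machines in parallel and take their product. One (4 states) tracks whether the input so far still matches the prefix `00`; the other (4 states) tracks the count of `1`s, saturating at 3. Each combined state is a pair, one component from each; accept when both components accept. Minimizing collapses redundant product states.
        0   1  
>  s0   s1  s2 
   s1   s3  s2 
   s2   s2  s2 
   s3   s3  s4 
   s4   s4  s5 
 * s5   s5  s2 
(> = start, * = accepting)

start=s0 accept=s5 s0-0->s1 s0-1->s2 s1-0->s3 s1-1->s2 s2-0->s2 s2-1->s2 s3-0->s3 s3-1->s4 s4-0->s4 s4-1->s5 s5-0->s5 s5-1->s2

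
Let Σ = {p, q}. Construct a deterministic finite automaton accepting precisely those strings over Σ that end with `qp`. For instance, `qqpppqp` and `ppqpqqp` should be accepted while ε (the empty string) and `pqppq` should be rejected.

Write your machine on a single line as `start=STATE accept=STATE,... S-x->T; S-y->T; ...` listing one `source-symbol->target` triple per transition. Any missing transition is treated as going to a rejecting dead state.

Remember how much of `qp` the current input suffix matches. State A means no match yet; B means the last symbol is `q`; C means the last 2 symbols are `qp`. Only C accepts. On a mismatch, fall back to the longest proper suffix that is still a prefix of `qp`.
A 3-state machine:
       p  q 
>  A   A  B 
   B   C  B 
 * C   A  B 
(> = start, * = accepting)

start=A; accept=C; A-p->A; A-q->B; B-p->C; B-q->B; C-p->A; C-q->B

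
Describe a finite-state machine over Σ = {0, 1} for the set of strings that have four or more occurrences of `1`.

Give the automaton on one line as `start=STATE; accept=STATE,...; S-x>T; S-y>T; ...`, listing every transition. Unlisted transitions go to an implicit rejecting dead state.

Only the number of `1`s matters, and only up to 5. Make a chain s0 → s1 → s2 → s3 → s4 → s5 advanced by each `1` (with s5 absorbing); every other symbol self-loops. The accepting set is {s4, s5}.
A 6-state machine:
        0   1  
>  s0   s0  s1 
   s1   s1  s2 
   s2   s2  s3 
   s3   s3  s4 
 * s4   s4  s5 
 * s5   s5  s5 
(> = start, * = accepting)

start=s0; accept=s4,s5; s0-0>s0; s0-1>s1; s1-0>s1; s1-1>s2; s2-0>s2; s2-1>s3; s3-0>s3; s3-1>s4; s4-0>s4; s4-1>s5; s5-0>s5; s5-1>s5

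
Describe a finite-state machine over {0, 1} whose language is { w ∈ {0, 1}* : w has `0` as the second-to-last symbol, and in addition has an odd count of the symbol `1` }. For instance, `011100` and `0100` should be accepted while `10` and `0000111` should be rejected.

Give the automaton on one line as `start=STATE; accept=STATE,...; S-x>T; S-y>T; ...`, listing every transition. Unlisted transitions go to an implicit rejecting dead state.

start=q0; accept=q3,q5; q0-0>q1; q0-1>q2; q1-0>q1; q1-1>q3; q2-0>q4; q2-1>q0; q3-0>q4; q3-1>q0; q4-0>q5; q4-1>q0; q5-0>q5; q5-1>q0

Handle the two conditions separately and then intersect. One (7 states) tracks the last 2 symbols read; the other (2 states) tracks the count of `1`s modulo 2. Each combined state is a pair, one component from each; accept when both components accept. Minimizing collapses redundant product states.
        0   1  
>  q0   q1  q2 
   q1   q1  q3 
   q2   q4  q0 
 * q3   q4  q0 
   q4   q5  q0 
 * q5   q5  q0 
(> = start, * = accepting)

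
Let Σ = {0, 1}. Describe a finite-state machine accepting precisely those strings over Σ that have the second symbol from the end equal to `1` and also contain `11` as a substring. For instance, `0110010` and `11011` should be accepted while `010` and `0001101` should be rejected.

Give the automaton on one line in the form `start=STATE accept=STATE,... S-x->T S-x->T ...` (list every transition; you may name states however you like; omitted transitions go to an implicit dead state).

start=A accept=G,H A-0->B A-1->C B-0->D B-1->E C-0->F C-1->G D-0->D D-1->E E-0->F E-1->G F-0->D F-1->E G-0->H G-1->G H-0->I H-1->J I-0->I I-1->J J-0->H J-1->G

Build one automaton per condition and run them in lockstep. One (7 states) tracks the last 2 symbols read; the other (3 states) tracks whether and how much of `11` has been seen. Each combined state is a pair, one component from each; accept when both components accept.
With 10 states:
       0  1 
>  A   B  C 
   B   D  E 
   C   F  G 
   D   D  E 
   E   F  G 
   F   D  E 
 * G   H  G 
 * H   I  J 
   I   I  J 
   J   H  G 
(> = start, * = accepting)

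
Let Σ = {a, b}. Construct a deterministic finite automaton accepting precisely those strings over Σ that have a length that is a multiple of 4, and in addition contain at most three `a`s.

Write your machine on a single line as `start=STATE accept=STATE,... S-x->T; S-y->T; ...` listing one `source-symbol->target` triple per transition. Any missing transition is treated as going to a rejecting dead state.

start=S0; accept=S0,S11,S12,S13; S0-a->S1; S0-b->S2; S1-a->S3; S1-b->S4; S2-a->S4; S2-b->S5; S3-a->S6; S3-b->S7; S4-a->S7; S4-b->S8; S5-a->S8; S5-b->S9; S6-a->S10; S6-b->S11; S7-a->S11; S7-b->S12; S8-a->S12; S8-b->S13; S9-a->S13; S9-b->S0; S10-a->S10; S10-b->S10; S11-a->S10; S11-b->S14; S12-a->S14; S12-b->S15; S13-a->S15; S13-b->S1; S14-a->S10; S14-b->S16; S15-a->S16; S15-b->S3; S16-a->S10; S16-b->S6

Run two small machines in parallel and take their product. One (4 states) tracks the input length modulo 4; the other (5 states) tracks the count of `a`s, saturating at 4. Each combined state is a pair, one component from each; accept when both components accept. Minimizing collapses redundant product states.
          a    b  
>* S0     S1   S2 
   S1     S3   S4 
   S2     S4   S5 
   S3     S6   S7 
   S4     S7   S8 
   S5     S8   S9 
   S6    S10  S11 
   S7    S11  S12 
   S8    S12  S13 
   S9    S13   S0 
   S10   S10  S10 
 * S11   S10  S14 
 * S12   S14  S15 
 * S13   S15   S1 
   S14   S10  S16 
   S15   S16   S3 
   S16   S10   S6 
(> = start, * = accepting)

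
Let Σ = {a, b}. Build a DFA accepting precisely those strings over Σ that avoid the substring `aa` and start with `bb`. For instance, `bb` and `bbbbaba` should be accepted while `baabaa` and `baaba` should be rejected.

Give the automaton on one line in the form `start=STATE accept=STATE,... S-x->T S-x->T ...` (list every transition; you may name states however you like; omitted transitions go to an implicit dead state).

Handle the two conditions separately and then intersect. The first has 3 states tracking partial matches of the forbidden pattern `aa`; the second has 4 states tracking whether the input so far still matches the prefix `bb`. A product state is a pair (one from each), accepting exactly when both do. Minimizing collapses redundant product states.
With 5 states:
        a   b  
>  q0   q1  q2 
   q1   q1  q1 
   q2   q1  q3 
 * q3   q4  q3 
 * q4   q1  q3 
(> = start, * = accepting)

start=q0 accept=q3,q4 q0-a->q1 q0-b->q2 q1-a->q1 q1-b->q1 q2-a->q1 q2-b->q3 q3-a->q4 q3-b->q3 q4-a->q1 q4-b->q3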